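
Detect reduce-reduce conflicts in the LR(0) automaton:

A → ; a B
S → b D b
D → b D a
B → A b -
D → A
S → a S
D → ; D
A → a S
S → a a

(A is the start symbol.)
Yes — I19: [A → a S .] vs [S → a S .]

Augment with A' → A and build the canonical LR(0) collection (I0 = CLOSURE({[A' → . A]}), then GOTO on every symbol after a dot until no new states appear). It has 25 states:
  I0: { [A → . ; a B], [A → . a S], [A' → . A] }  — shift
  I1: { [A → ; . a B] }  — shift
  I2: { [A' → A .] }  — accept
  I3: { [A → a . S], [S → . a S], [S → . a a], [S → . b D b] }  — shift
  I4: { [A → a S .] }  — reduce
  I5: { [S → . a S], [S → . a a], [S → . b D b], [S → a . S], [S → a . a] }  — shift
  I6: { [A → . ; a B], [A → . a S], [D → . ; D], [D → . A], [D → . b D a], [S → b . D b] }  — shift
  I7: { [A → . ; a B], [A → . a S], [A → ; . a B], [D → . ; D], [D → . A], [D → . b D a], [D → ; . D] }  — shift
  I8: { [D → A .] }  — reduce
  I9: { [S → b D . b] }  — shift
  I10: { [A → . ; a B], [A → . a S], [D → . ; D], [D → . A], [D → . b D a], [D → b . D a] }  — shift
  I11: { [D → b D . a] }  — shift
  I12: { [D → b D a .] }  — reduce
  I13: { [S → b D b .] }  — reduce
  I14: { [D → ; D .] }  — reduce
  I15: { [A → . ; a B], [A → . a S], [A → ; a . B], [A → a . S], [B → . A b -], [S → . a S], [S → . a a], [S → . b D b] }  — shift
  I16: { [B → A . b -] }  — shift
  I17: { [A → ; a B .] }  — reduce
  I18: { [A → a . S], [S → . a S], [S → . a a], [S → . b D b], [S → a . S], [S → a . a] }  — shift
  I19: { [A → a S .], [S → a S .] }  — 2 reduces
  I20: { [S → . a S], [S → . a a], [S → . b D b], [S → a . S], [S → a . a], [S → a a .] }  — shift, reduce
  I21: { [S → a S .] }  — reduce
  I22: { [B → A b . -] }  — shift
  I23: { [B → A b - .] }  — reduce
  I24: { [A → . ; a B], [A → . a S], [A → ; a . B], [B → . A b -] }  — shift

I19 contains complete items [A → a S .], [S → a S .] — reduce-reduce conflict.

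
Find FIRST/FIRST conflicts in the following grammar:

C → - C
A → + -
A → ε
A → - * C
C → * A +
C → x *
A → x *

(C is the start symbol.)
A FIRST/FIRST conflict occurs when two productions N → α and N → β for the same non-terminal have FIRST(α) ∩ FIRST(β) ≠ ∅ (with ε ∈ FIRST of a nullable right-hand side, so two nullable alternatives also conflict).

Productions for C:
  C → - C: FIRST = { '-' }
  C → * A +: FIRST = { '*' }
  C → x *: FIRST = { 'x' }
Productions for A:
  A → + -: FIRST = { '+' }
  A → ε: FIRST = { ε }
  A → - * C: FIRST = { '-' }
  A → x *: FIRST = { 'x' }

All alternatives of each non-terminal have pairwise disjoint FIRST sets.

Answer: No FIRST/FIRST conflicts.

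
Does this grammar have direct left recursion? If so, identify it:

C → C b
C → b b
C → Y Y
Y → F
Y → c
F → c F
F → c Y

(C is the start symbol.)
Yes, C is left-recursive

Direct left recursion occurs when N → N α for some non-terminal N (the right-hand side begins with the left-hand side itself).

C → C b: LEFT RECURSIVE (starts with C)
C → b b: starts with b
C → Y Y: starts with Y
Y → F: starts with F
Y → c: starts with c
F → c F: starts with c
F → c Y: starts with c

The grammar has direct left recursion on: C.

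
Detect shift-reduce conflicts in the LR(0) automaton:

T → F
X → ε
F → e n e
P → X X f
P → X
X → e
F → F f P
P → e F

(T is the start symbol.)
Yes — I1: [T → F .] vs [F → F . f P]; I6: [X → .] vs [P → . e F]; I8: [P → X .] vs [X → . e]; I9: [X → e .] vs [F → . e n e]; I10: [P → e F .] vs [F → F . f P]

Augment with T' → T and build the canonical LR(0) collection (I0 = CLOSURE({[T' → . T]}), then GOTO on every symbol after a dot until no new states appear). It has 14 states:
  I0: { [F → . F f P], [F → . e n e], [T → . F], [T' → . T] }  — shift
  I1: { [F → F . f P], [T → F .] }  — shift, reduce
  I2: { [T' → T .] }  — accept
  I3: { [F → e . n e] }  — shift
  I4: { [F → e n . e] }  — shift
  I5: { [F → e n e .] }  — reduce
  I6: { [F → F f . P], [P → . X X f], [P → . X], [P → . e F], [X → . e], [X → .] }  — shift, reduce
  I7: { [F → F f P .] }  — reduce
  I8: { [P → X . X f], [P → X .], [X → . e], [X → .] }  — shift, 2 reduces
  I9: { [F → . F f P], [F → . e n e], [P → e . F], [X → e .] }  — shift, reduce
  I10: { [F → F . f P], [P → e F .] }  — shift, reduce
  I11: { [P → X X . f] }  — shift
  I12: { [X → e .] }  — reduce
  I13: { [P → X X f .] }  — reduce

I1 contains reduce item [T → F .] and shift item [F → F . f P] — shift-reduce conflict.
I6 contains reduce item [X → .] and shift items [P → . e F], [X → . e] — shift-reduce conflict.
I8 contains reduce items [P → X .], [X → .] and shift item [X → . e] — shift-reduce conflict.
I9 contains reduce item [X → e .] and shift item [F → . e n e] — shift-reduce conflict.
I10 contains reduce item [P → e F .] and shift item [F → F . f P] — shift-reduce conflict.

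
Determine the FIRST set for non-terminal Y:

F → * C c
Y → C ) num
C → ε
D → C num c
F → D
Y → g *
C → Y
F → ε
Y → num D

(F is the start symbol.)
{ ')', 'g', 'num' }

To compute FIRST(Y), examine every production with Y on the left-hand side, reading each right-hand side left to right until a non-nullable symbol is reached.

FIRST sets of the other non-terminals involved (by the same procedure, iterated to a fixed point):
  FIRST(C) = { ')', 'g', 'num', ε }

From Y → C ) num:
  - C is a non-terminal: add FIRST(C) \ {ε} = { ')', 'g', 'num' }
    C is nullable, so continue to the next symbol
  - ')' is a terminal: add ')' and stop
From Y → g *:
  - g is a terminal: add 'g' and stop
From Y → num D:
  - num is a terminal: add 'num' and stop

Collecting: FIRST(Y) = { ')', 'g', 'num' }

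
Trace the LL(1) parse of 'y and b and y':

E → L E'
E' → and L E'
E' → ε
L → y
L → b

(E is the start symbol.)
LL(1) parsing maintains a stack (initially the start symbol over $) and the input. At each step: if the stack top is a terminal, match it against the current input token; if it is a non-terminal N, replace it with the RHS of M[N, lookahead] (the unique production whose predict set contains the lookahead).

Stack is shown with the top on the left.

Stack       Input            Action
-----------------------------------
E $         y and b and y $  output E → L E'
L E' $      y and b and y $  output L → y
y E' $      y and b and y $  match 'y'
E' $        and b and y $    output E' → and L E'
and L E' $  and b and y $    match 'and'
L E' $      b and y $        output L → b
b E' $      b and y $        match 'b'
E' $        and y $          output E' → and L E'
and L E' $  and y $          match 'and'
L E' $      y $              output L → y
y E' $      y $              match 'y'
E' $        $                output E' → ε
$           $                accept

The string is accepted.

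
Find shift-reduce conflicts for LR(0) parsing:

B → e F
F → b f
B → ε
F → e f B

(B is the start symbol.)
A shift-reduce conflict occurs when an LR(0) state has both:
  - a complete (reduce) item [A → α .] (dot at the end), and
  - a shift item [B → β . c γ] (dot before a terminal).

Augment with B' → B and build the canonical LR(0) collection (I0 = CLOSURE({[B' → . B]}), then GOTO on every symbol after a dot until no new states appear). It has 9 states:
  I0: { [B → . e F], [B → .], [B' → . B] }  — shift, reduce
  I1: { [B' → B .] }  — accept
  I2: { [B → e . F], [F → . b f], [F → . e f B] }  — shift
  I3: { [B → e F .] }  — reduce
  I4: { [F → b . f] }  — shift
  I5: { [F → e . f B] }  — shift
  I6: { [B → . e F], [B → .], [F → e f . B] }  — shift, reduce
  I7: { [F → e f B .] }  — reduce
  I8: { [F → b f .] }  — reduce

I0 contains reduce item [B → .] and shift item [B → . e F] — shift-reduce conflict.
I6 contains reduce item [B → .] and shift item [B → . e F] — shift-reduce conflict.

Answer: Yes — I0: [B → .] vs [B → . e F]; I6: [B → .] vs [B → . e F]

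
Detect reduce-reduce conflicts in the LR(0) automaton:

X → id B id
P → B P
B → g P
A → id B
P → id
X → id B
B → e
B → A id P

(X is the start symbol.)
No reduce-reduce conflicts

A reduce-reduce conflict occurs when an LR(0) state has two complete items [A → α .] and [B → β .] — both call for a reduction, and with no lookahead the parser cannot choose between them.

Augment with X' → X and build the canonical LR(0) collection (I0 = CLOSURE({[X' → . X]}), then GOTO on every symbol after a dot until no new states appear). It has 16 states:
  I0: { [X → . id B id], [X → . id B], [X' → . X] }  — shift
  I1: { [X' → X .] }  — accept
  I2: { [A → . id B], [B → . A id P], [B → . e], [B → . g P], [X → id . B id], [X → id . B] }  — shift
  I3: { [B → A . id P] }  — shift
  I4: { [X → id B . id], [X → id B .] }  — shift, reduce
  I5: { [B → e .] }  — reduce
  I6: { [A → . id B], [B → . A id P], [B → . e], [B → . g P], [B → g . P], [P → . B P], [P → . id] }  — shift
  I7: { [A → . id B], [A → id . B], [B → . A id P], [B → . e], [B → . g P] }  — shift
  I8: { [A → id B .] }  — reduce
  I9: { [A → . id B], [B → . A id P], [B → . e], [B → . g P], [P → . B P], [P → . id], [P → B . P] }  — shift
  I10: { [B → g P .] }  — reduce
  I11: { [A → . id B], [A → id . B], [B → . A id P], [B → . e], [B → . g P], [P → id .] }  — shift, reduce
  I12: { [P → B P .] }  — reduce
  I13: { [X → id B id .] }  — reduce
  I14: { [A → . id B], [B → . A id P], [B → . e], [B → . g P], [B → A id . P], [P → . B P], [P → . id] }  — shift
  I15: { [B → A id P .] }  — reduce

No state contains more than one complete item.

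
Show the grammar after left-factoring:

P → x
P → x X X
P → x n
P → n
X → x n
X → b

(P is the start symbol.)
P → x P'
P' → ε
P' → X X
P' → n
P → n
X → x n
X → b

Left-factoring transforms A → αβ₁ | αβ₂ into A → αA' and A' → β₁ | β₂
(α is the longest common prefix among the alternatives). Repeat until
no nonterminal has two alternatives with a common prefix.

Round 1: P has alternatives sharing prefix 'x'. Introduce P': P → x P'
  Add: P' → ε
  Add: P' → X X
  Add: P' → n

No remaining common prefixes — done.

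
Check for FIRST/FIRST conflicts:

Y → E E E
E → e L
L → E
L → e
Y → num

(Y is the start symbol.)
FIRST sets of the non-terminals at (or reachable through a nullable prefix from) the front of some alternative:
  FIRST(E) = { 'e' }

Productions for Y:
  Y → E E E: FIRST = { 'e' }
  Y → num: FIRST = { 'num' }
Productions for L:
  L → E: FIRST = { 'e' }
  L → e: FIRST = { 'e' }
E has only one production, so no FIRST/FIRST conflict is possible there.

Conflict for L: L → E and L → e
  Overlap: { 'e' }

Answer: Yes. L → E / L → e on { 'e' }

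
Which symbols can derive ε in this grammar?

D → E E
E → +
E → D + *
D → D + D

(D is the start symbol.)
A non-terminal is nullable if it can derive ε (the empty string): either it has an ε-production, or it has a production whose right-hand side consists entirely of nullable non-terminals.

There are no ε-productions, so no non-terminal can derive ε.
No non-terminals are nullable.

Answer: None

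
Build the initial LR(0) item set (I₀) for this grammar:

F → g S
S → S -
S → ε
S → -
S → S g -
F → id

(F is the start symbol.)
{ [F → . g S], [F → . id], [F' → . F] }

First, augment the grammar with F' → F
I₀ = CLOSURE({ [F' → . F] }):
  [F' → . F] has the dot before F: add [F → . g S], [F → . id]
No further items can be added.

I₀ = { [F → . g S], [F → . id], [F' → . F] }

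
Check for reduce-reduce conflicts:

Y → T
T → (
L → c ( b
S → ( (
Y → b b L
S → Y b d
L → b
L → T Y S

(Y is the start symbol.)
A reduce-reduce conflict occurs when an LR(0) state has two complete items [A → α .] and [B → β .] — both call for a reduction, and with no lookahead the parser cannot choose between them.

Augment with Y' → Y and build the canonical LR(0) collection (I0 = CLOSURE({[Y' → . Y]}), then GOTO on every symbol after a dot until no new states appear). It has 19 states:
  I0: { [T → . (], [Y → . T], [Y → . b b L], [Y' → . Y] }  — shift
  I1: { [T → ( .] }  — reduce
  I2: { [Y → T .] }  — reduce
  I3: { [Y' → Y .] }  — accept
  I4: { [Y → b . b L] }  — shift
  I5: { [L → . T Y S], [L → . b], [L → . c ( b], [T → . (], [Y → b b . L] }  — shift
  I6: { [Y → b b L .] }  — reduce
  I7: { [L → T . Y S], [T → . (], [Y → . T], [Y → . b b L] }  — shift
  I8: { [L → b .] }  — reduce
  I9: { [L → c . ( b] }  — shift
  I10: { [L → c ( . b] }  — shift
  I11: { [L → c ( b .] }  — reduce
  I12: { [L → T Y . S], [S → . ( (], [S → . Y b d], [T → . (], [Y → . T], [Y → . b b L] }  — shift
  I13: { [S → ( . (], [T → ( .] }  — shift, reduce
  I14: { [L → T Y S .] }  — reduce
  I15: { [S → Y . b d] }  — shift
  I16: { [S → Y b . d] }  — shift
  I17: { [S → Y b d .] }  — reduce
  I18: { [S → ( ( .] }  — reduce

No state contains more than one complete item.

Answer: No reduce-reduce conflicts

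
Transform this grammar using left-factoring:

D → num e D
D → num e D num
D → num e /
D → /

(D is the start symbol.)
Left-factoring transforms A → αβ₁ | αβ₂ into A → αA' and A' → β₁ | β₂
(α is the longest common prefix among the alternatives). Repeat until
no nonterminal has two alternatives with a common prefix.

Round 1: D has alternatives sharing prefix 'num e'. Introduce D': D → num e D'
  Add: D' → D
  Add: D' → D num
  Add: D' → /

Round 2: D' has alternatives sharing prefix 'D'. Introduce D'': D' → D D''
  Add: D'' → ε
  Add: D'' → num

No remaining common prefixes — done.

Resulting grammar:
D → num e D'
D' → D D''
D'' → ε
D'' → num
D' → /
D → /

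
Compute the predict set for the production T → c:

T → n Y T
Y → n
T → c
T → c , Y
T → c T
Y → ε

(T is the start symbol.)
PREDICT(T → c) = (FIRST(RHS) \ {ε}) ∪ (FOLLOW(T) if ε ∈ FIRST(RHS), i.e. RHS ⇒* ε)
FIRST(c) = { 'c' }
ε ∉ FIRST(c), so FOLLOW(T) is not added.
PREDICT(T → c) = { 'c' }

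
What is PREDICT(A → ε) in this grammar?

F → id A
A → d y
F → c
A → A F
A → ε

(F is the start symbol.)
PREDICT(A → ε) = (FIRST(RHS) \ {ε}) ∪ (FOLLOW(A) if ε ∈ FIRST(RHS), i.e. RHS ⇒* ε)
The right-hand side is ε (FIRST(ε) = { ε }), so the predict set is FOLLOW(A) = { $, 'c', 'id' }
PREDICT(A → ε) = { $, 'c', 'id' }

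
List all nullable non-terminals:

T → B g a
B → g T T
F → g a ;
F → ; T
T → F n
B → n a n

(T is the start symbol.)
None

There are no ε-productions, so no non-terminal can derive ε.
No non-terminals are nullable.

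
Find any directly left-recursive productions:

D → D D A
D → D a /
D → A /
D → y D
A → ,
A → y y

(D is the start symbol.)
Yes, D is left-recursive

Direct left recursion occurs when N → N α for some non-terminal N (the right-hand side begins with the left-hand side itself).

D → D D A: LEFT RECURSIVE (starts with D)
D → D a /: LEFT RECURSIVE (starts with D)
D → A /: starts with A
D → y D: starts with y
A → ,: starts with ','
A → y y: starts with y

The grammar has direct left recursion on: D.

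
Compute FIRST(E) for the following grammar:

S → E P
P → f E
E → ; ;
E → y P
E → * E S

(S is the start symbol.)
{ '*', ';', 'y' }

To compute FIRST(E), examine every production with E on the left-hand side, reading each right-hand side left to right until a non-nullable symbol is reached.

From E → ; ;:
  - ';' is a terminal: add ';' and stop
From E → y P:
  - y is a terminal: add 'y' and stop
From E → * E S:
  - '*' is a terminal: add '*' and stop

Collecting: FIRST(E) = { '*', ';', 'y' }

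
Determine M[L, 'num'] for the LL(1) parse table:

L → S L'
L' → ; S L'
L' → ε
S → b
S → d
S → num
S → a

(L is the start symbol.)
To find M[L, 'num'], we find productions for L where 'num' is in the predict set (PREDICT(N → α) = (FIRST(α) \ {ε}) ∪ (FOLLOW(N) if α ⇒* ε)).

Relevant sets:
  FIRST(S) = { 'a', 'b', 'd', 'num' }

L → S L': PREDICT = { 'a', 'b', 'd', 'num' }
  'num' is in predict set, so this production goes in M[L, 'num']

M[L, 'num'] = L → S L'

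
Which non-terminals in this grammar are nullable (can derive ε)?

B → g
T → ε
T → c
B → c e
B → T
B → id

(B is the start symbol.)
A non-terminal is nullable if it can derive ε (the empty string): either it has an ε-production, or it has a production whose right-hand side consists entirely of nullable non-terminals.

ε-productions: T → ε
So T is immediately nullable.
B → T: every symbol on the right is nullable, so B is nullable too.
Every non-terminal is now nullable.
Nullable = { 'B', 'T' }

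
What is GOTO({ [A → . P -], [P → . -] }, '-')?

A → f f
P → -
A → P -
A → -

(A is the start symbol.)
{ [P → - .] }

GOTO(I, '-') = CLOSURE({ [A → αX.β] : [A → α.Xβ] ∈ I, X = '-' })

Items with dot before '-', with the dot advanced:
  [P → . -] → [P → - .]
Closure adds nothing (no advanced item has the dot before a non-terminal).

GOTO = { [P → - .] }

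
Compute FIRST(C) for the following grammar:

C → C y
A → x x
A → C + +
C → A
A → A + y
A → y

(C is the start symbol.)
{ 'x', 'y' }

To compute FIRST(C), examine every production with C on the left-hand side, reading each right-hand side left to right until a non-nullable symbol is reached.

FIRST sets of the other non-terminals involved (by the same procedure, iterated to a fixed point):
  FIRST(A) = { 'x', 'y' }

From C → C y:
  - C is the symbol being defined: contributes nothing new
    C is not nullable, so stop
From C → A:
  - A is a non-terminal: add FIRST(A) \ {ε} = { 'x', 'y' }
    A is not nullable, so stop

Collecting: FIRST(C) = { 'x', 'y' }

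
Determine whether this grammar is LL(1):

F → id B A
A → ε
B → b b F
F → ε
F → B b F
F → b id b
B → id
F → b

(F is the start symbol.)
No. Predict set conflict for F: { 'id' }

Relevant sets:
  FIRST(B) = { 'b', 'id' }
  FOLLOW(F) = { $, 'b' }

For F:
  PREDICT(F → id B A) = { 'id' }
  PREDICT(F → ε) = { $, 'b' }
  PREDICT(F → B b F) = { 'b', 'id' }
  PREDICT(F → b id b) = { 'b' }
  PREDICT(F → b) = { 'b' }
For B:
  PREDICT(B → b b F) = { 'b' }
  PREDICT(B → id) = { 'id' }
A has a single production, so nothing to check there.

Conflict found: Predict set conflict for F: { 'id' }
The grammar is NOT LL(1).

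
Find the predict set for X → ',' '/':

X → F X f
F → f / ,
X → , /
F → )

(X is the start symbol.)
{ ',' }

PREDICT(X → ',' '/') = (FIRST(RHS) \ {ε}) ∪ (FOLLOW(X) if ε ∈ FIRST(RHS), i.e. RHS ⇒* ε)
FIRST(',' '/') = { ',' }
ε ∉ FIRST(',' '/'), so FOLLOW(X) is not added.
PREDICT(X → ',' '/') = { ',' }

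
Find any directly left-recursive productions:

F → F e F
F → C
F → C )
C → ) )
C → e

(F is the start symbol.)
Yes, F is left-recursive

Direct left recursion occurs when N → N α for some non-terminal N (the right-hand side begins with the left-hand side itself).

F → F e F: LEFT RECURSIVE (starts with F)
F → C: starts with C
F → C ): starts with C
C → ) ): starts with ')'
C → e: starts with e

The grammar has direct left recursion on: F.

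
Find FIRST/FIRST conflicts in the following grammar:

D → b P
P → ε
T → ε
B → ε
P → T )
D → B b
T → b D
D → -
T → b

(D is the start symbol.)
FIRST sets of the non-terminals at (or reachable through a nullable prefix from) the front of some alternative:
  FIRST(B) = { ε }
  FIRST(T) = { 'b', ε }

Productions for D:
  D → b P: FIRST = { 'b' }
  D → B b: FIRST = { 'b' }
  D → -: FIRST = { '-' }
Productions for P:
  P → ε: FIRST = { ε }
  P → T ): FIRST = { ')', 'b' }
Productions for T:
  T → ε: FIRST = { ε }
  T → b D: FIRST = { 'b' }
  T → b: FIRST = { 'b' }
B has only one production, so no FIRST/FIRST conflict is possible there.

Conflict for D: D → b P and D → B b
  Overlap: { 'b' }
Conflict for T: T → b D and T → b
  Overlap: { 'b' }

Answer: Yes. D → b P / D → B b on { 'b' }; T → b D / T → b on { 'b' }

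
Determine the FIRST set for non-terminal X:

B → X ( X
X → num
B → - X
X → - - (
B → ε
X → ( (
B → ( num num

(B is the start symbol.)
{ '(', '-', 'num' }

To compute FIRST(X), examine every production with X on the left-hand side, reading each right-hand side left to right until a non-nullable symbol is reached.

From X → num:
  - num is a terminal: add 'num' and stop
From X → - - (:
  - '-' is a terminal: add '-' and stop
From X → ( (:
  - '(' is a terminal: add '(' and stop

Collecting: FIRST(X) = { '(', '-', 'num' }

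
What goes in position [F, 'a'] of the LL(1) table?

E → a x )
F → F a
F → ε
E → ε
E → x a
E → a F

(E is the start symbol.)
To find M[F, 'a'], we find productions for F where 'a' is in the predict set (PREDICT(N → α) = (FIRST(α) \ {ε}) ∪ (FOLLOW(N) if α ⇒* ε)).

Relevant sets:
  FIRST(F) = { 'a', ε }
  FOLLOW(F) = { $, 'a' }

F → F a: PREDICT = { 'a' }
  'a' is in predict set, so this production goes in M[F, 'a']
F → ε: PREDICT = { $, 'a' }
  'a' is in predict set, so this production goes in M[F, 'a']

M[F, 'a'] = F → F a, F → ε  (a multiply-defined cell — the grammar is not LL(1))

Answer: F → F a, F → ε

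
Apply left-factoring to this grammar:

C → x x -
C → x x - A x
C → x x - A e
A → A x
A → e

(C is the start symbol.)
Left-factoring transforms A → αβ₁ | αβ₂ into A → αA' and A' → β₁ | β₂
(α is the longest common prefix among the alternatives). Repeat until
no nonterminal has two alternatives with a common prefix.

Round 1: C has alternatives sharing prefix 'x x -'. Introduce C': C → x x - C'
  Add: C' → ε
  Add: C' → A x
  Add: C' → A e

Round 2: C' has alternatives sharing prefix 'A'. Introduce C'': C' → A C''
  Add: C'' → x
  Add: C'' → e

No remaining common prefixes — done.

Resulting grammar:
C → x x - C'
C' → ε
C' → A C''
C'' → x
C'' → e
A → A x
A → e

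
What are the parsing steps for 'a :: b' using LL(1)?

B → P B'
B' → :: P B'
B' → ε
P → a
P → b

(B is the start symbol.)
LL(1) parsing maintains a stack (initially the start symbol over $) and the input. At each step: if the stack top is a terminal, match it against the current input token; if it is a non-terminal N, replace it with the RHS of M[N, lookahead] (the unique production whose predict set contains the lookahead).

Stack is shown with the top on the left.

Stack      Input     Action
---------------------------
B $        a :: b $  output B → P B'
P B' $     a :: b $  output P → a
a B' $     a :: b $  match 'a'
B' $       :: b $    output B' → :: P B'
:: P B' $  :: b $    match '::'
P B' $     b $       output P → b
b B' $     b $       match 'b'
B' $       $         output B' → ε
$          $         accept

The string is accepted.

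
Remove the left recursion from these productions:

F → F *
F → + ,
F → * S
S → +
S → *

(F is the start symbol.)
F → + , F'
F → * S F'
F' → * F'
F' → ε
S → +
S → *

F is directly left-recursive. The standard transformation for
  A → A α₁ | ... | A α_m | β₁ | ... | β_n
is
  A  → β₁ A' | ... | β_n A'
  A' → α₁ A' | ... | α_m A' | ε

F → + , becomes F → + , F'
F → * S becomes F → * S F'
F → F * becomes F' → * F'
Add F' → ε

Productions for other non-terminals are unchanged:
  S → +
  S → *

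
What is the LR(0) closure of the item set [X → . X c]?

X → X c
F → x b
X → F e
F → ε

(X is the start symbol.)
Start with: [X → . X c]
  [X → . X c] has the dot before X: add [X → . F e]
  [X → . F e] has the dot before F: add [F → . x b], [F → .]
No further items can be added.

CLOSURE = { [F → . x b], [F → .], [X → . F e], [X → . X c] }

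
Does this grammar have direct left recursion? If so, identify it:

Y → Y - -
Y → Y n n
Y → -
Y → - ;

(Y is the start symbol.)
Yes, Y is left-recursive

Direct left recursion occurs when N → N α for some non-terminal N (the right-hand side begins with the left-hand side itself).

Y → Y - -: LEFT RECURSIVE (starts with Y)
Y → Y n n: LEFT RECURSIVE (starts with Y)
Y → -: starts with '-'
Y → - ;: starts with '-'

The grammar has direct left recursion on: Y.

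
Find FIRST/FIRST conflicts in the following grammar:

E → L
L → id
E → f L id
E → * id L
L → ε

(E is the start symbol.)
A FIRST/FIRST conflict occurs when two productions N → α and N → β for the same non-terminal have FIRST(α) ∩ FIRST(β) ≠ ∅ (with ε ∈ FIRST of a nullable right-hand side, so two nullable alternatives also conflict).

FIRST sets of the non-terminals at (or reachable through a nullable prefix from) the front of some alternative:
  FIRST(L) = { 'id', ε }

Productions for E:
  E → L: FIRST = { 'id', ε }
  E → f L id: FIRST = { 'f' }
  E → * id L: FIRST = { '*' }
Productions for L:
  L → id: FIRST = { 'id' }
  L → ε: FIRST = { ε }

All alternatives of each non-terminal have pairwise disjoint FIRST sets.

Answer: No FIRST/FIRST conflicts.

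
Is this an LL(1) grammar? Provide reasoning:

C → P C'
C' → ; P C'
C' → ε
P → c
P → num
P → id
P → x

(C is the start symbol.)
A grammar is LL(1) if for each non-terminal N with multiple productions, the predict sets of those productions are pairwise disjoint, where PREDICT(N → α) = (FIRST(α) \ {ε}) ∪ (FOLLOW(N) if α ⇒* ε).

Relevant sets:
  FOLLOW(C') = { $ }

For C':
  PREDICT(C' → ';' P C') = { ';' }
  PREDICT(C' → ε) = { $ }
For P:
  PREDICT(P → c) = { 'c' }
  PREDICT(P → num) = { 'num' }
  PREDICT(P → id) = { 'id' }
  PREDICT(P → x) = { 'x' }
C has a single production, so nothing to check there.

All predict sets are disjoint. The grammar IS LL(1).

Answer: Yes, the grammar is LL(1).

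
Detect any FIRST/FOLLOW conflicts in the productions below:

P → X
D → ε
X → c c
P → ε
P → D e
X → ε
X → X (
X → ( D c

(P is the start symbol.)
Yes. X → X '(' with FOLLOW(X) on { '(' }; X → '(' D c with FOLLOW(X) on { '(' }

Nullable non-terminals: D, P, X.
FIRST sets used below: FIRST(X) = { '(', 'c', ε }, FIRST(D) = { ε }
D has a nullable alternative but only one production, so nothing to check.

P: nullable alternative(s) P → X, P → ε; FOLLOW(P) = { $ }
  P → X: FIRST \ {ε} = { '(', 'c' } — disjoint from FOLLOW(P)
  P → ε: FIRST \ {ε} = { } — disjoint from FOLLOW(P)
  P → D e: FIRST \ {ε} = { 'e' } — disjoint from FOLLOW(P)

X: nullable alternative(s) X → ε; FOLLOW(X) = { $, '(' }
  X → c c: FIRST \ {ε} = { 'c' } — disjoint from FOLLOW(X)
  X → ε: FIRST \ {ε} = { } — this is the only nullable alternative, skip
  X → X (: FIRST \ {ε} = { '(', 'c' } — overlaps FOLLOW(X) on { '(' }: CONFLICT
  X → ( D c: FIRST \ {ε} = { '(' } — overlaps FOLLOW(X) on { '(' }: CONFLICT

So the grammar has 2 FIRST/FOLLOW conflicts (marked CONFLICT above).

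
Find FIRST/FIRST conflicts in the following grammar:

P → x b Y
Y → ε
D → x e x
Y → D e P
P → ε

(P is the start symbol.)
A FIRST/FIRST conflict occurs when two productions N → α and N → β for the same non-terminal have FIRST(α) ∩ FIRST(β) ≠ ∅ (with ε ∈ FIRST of a nullable right-hand side, so two nullable alternatives also conflict).

FIRST sets of the non-terminals at (or reachable through a nullable prefix from) the front of some alternative:
  FIRST(D) = { 'x' }

Productions for P:
  P → x b Y: FIRST = { 'x' }
  P → ε: FIRST = { ε }
Productions for Y:
  Y → ε: FIRST = { ε }
  Y → D e P: FIRST = { 'x' }
D has only one production, so no FIRST/FIRST conflict is possible there.

All alternatives of each non-terminal have pairwise disjoint FIRST sets.

Answer: No FIRST/FIRST conflicts.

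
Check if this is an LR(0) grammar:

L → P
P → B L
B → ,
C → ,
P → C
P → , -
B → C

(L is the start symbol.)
Augment with L' → L and build the canonical LR(0) collection (I0 = CLOSURE({[L' → . L]}), then GOTO on every symbol after a dot until no new states appear). It has 8 states:
  I0: { [B → . ,], [B → . C], [C → . ,], [L → . P], [L' → . L], [P → . , -], [P → . B L], [P → . C] }  — shift
  I1: { [B → , .], [C → , .], [P → , . -] }  — shift, 2 reduces
  I2: { [B → . ,], [B → . C], [C → . ,], [L → . P], [P → . , -], [P → . B L], [P → . C], [P → B . L] }  — shift
  I3: { [B → C .], [P → C .] }  — 2 reduces
  I4: { [L' → L .] }  — accept
  I5: { [L → P .] }  — reduce
  I6: { [P → B L .] }  — reduce
  I7: { [P → , - .] }  — reduce

Conflict in state I1:
  Shift-reduce conflict between [B → , .] and [P → , . -]
So the grammar is NOT LR(0).

Answer: No. Shift-reduce conflict between [B → , .] and [P → , . -]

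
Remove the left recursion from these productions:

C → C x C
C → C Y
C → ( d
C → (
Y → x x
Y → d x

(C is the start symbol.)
C is directly left-recursive. The standard transformation for
  A → A α₁ | ... | A α_m | β₁ | ... | β_n
is
  A  → β₁ A' | ... | β_n A'
  A' → α₁ A' | ... | α_m A' | ε

C → ( d becomes C → ( d C'
C → ( becomes C → ( C'
C → C x C becomes C' → x C C'
C → C Y becomes C' → Y C'
Add C' → ε

Productions for other non-terminals are unchanged:
  Y → x x
  Y → d x

Resulting grammar:
C → ( d C'
C → ( C'
C' → x C C'
C' → Y C'
C' → ε
Y → x x
Y → d x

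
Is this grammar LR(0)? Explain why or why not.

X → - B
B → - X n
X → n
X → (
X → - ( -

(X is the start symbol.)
Yes, the grammar is LR(0)

Augment with X' → X and build the canonical LR(0) collection (I0 = CLOSURE({[X' → . X]}), then GOTO on every symbol after a dot until no new states appear). It has 11 states:
  I0: { [X → . (], [X → . - ( -], [X → . - B], [X → . n], [X' → . X] }  — shift
  I1: { [X → ( .] }  — reduce
  I2: { [B → . - X n], [X → - . ( -], [X → - . B] }  — shift
  I3: { [X' → X .] }  — accept
  I4: { [X → n .] }  — reduce
  I5: { [X → - ( . -] }  — shift
  I6: { [B → - . X n], [X → . (], [X → . - ( -], [X → . - B], [X → . n] }  — shift
  I7: { [X → - B .] }  — reduce
  I8: { [B → - X . n] }  — shift
  I9: { [B → - X n .] }  — reduce
  I10: { [X → - ( - .] }  — reduce

Every state is either a pure shift/goto state or contains exactly one complete item and nothing to shift — no conflicts. The grammar is LR(0).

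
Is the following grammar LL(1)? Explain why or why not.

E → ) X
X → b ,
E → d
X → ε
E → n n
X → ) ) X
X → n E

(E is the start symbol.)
Yes, the grammar is LL(1).

A grammar is LL(1) if for each non-terminal N with multiple productions, the predict sets of those productions are pairwise disjoint, where PREDICT(N → α) = (FIRST(α) \ {ε}) ∪ (FOLLOW(N) if α ⇒* ε).

Relevant sets:
  FOLLOW(X) = { $ }

For E:
  PREDICT(E → ')' X) = { ')' }
  PREDICT(E → d) = { 'd' }
  PREDICT(E → n n) = { 'n' }
For X:
  PREDICT(X → b ',') = { 'b' }
  PREDICT(X → ε) = { $ }
  PREDICT(X → ')' ')' X) = { ')' }
  PREDICT(X → n E) = { 'n' }

All predict sets are disjoint. The grammar IS LL(1).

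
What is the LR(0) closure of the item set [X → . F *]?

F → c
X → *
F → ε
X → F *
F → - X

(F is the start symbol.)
Start with: [X → . F *]
  [X → . F *] has the dot before F: add [F → . c], [F → .], [F → . - X]
No further items can be added.

CLOSURE = { [F → . - X], [F → . c], [F → .], [X → . F *] }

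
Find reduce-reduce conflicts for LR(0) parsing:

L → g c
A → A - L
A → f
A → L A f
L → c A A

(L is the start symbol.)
A reduce-reduce conflict occurs when an LR(0) state has two complete items [A → α .] and [B → β .] — both call for a reduction, and with no lookahead the parser cannot choose between them.

Augment with L' → L and build the canonical LR(0) collection (I0 = CLOSURE({[L' → . L]}), then GOTO on every symbol after a dot until no new states appear). It has 13 states:
  I0: { [L → . c A A], [L → . g c], [L' → . L] }  — shift
  I1: { [L' → L .] }  — accept
  I2: { [A → . A - L], [A → . L A f], [A → . f], [L → . c A A], [L → . g c], [L → c . A A] }  — shift
  I3: { [L → g . c] }  — shift
  I4: { [L → g c .] }  — reduce
  I5: { [A → . A - L], [A → . L A f], [A → . f], [A → A . - L], [L → . c A A], [L → . g c], [L → c A . A] }  — shift
  I6: { [A → . A - L], [A → . L A f], [A → . f], [A → L . A f], [L → . c A A], [L → . g c] }  — shift
  I7: { [A → f .] }  — reduce
  I8: { [A → A . - L], [A → L A . f] }  — shift
  I9: { [A → A - . L], [L → . c A A], [L → . g c] }  — shift
  I10: { [A → L A f .] }  — reduce
  I11: { [A → A - L .] }  — reduce
  I12: { [A → A . - L], [L → c A A .] }  — shift, reduce

No state contains more than one complete item.

Answer: No reduce-reduce conflicts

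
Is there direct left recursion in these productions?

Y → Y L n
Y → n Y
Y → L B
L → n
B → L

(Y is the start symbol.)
Yes, Y is left-recursive

Direct left recursion occurs when N → N α for some non-terminal N (the right-hand side begins with the left-hand side itself).

Y → Y L n: LEFT RECURSIVE (starts with Y)
Y → n Y: starts with n
Y → L B: starts with L
L → n: starts with n
B → L: starts with L

The grammar has direct left recursion on: Y.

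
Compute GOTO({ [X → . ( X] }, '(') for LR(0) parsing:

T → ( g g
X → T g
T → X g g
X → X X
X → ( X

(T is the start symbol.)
GOTO(I, '(') = CLOSURE({ [A → αX.β] : [A → α.Xβ] ∈ I, X = '(' })

Items with dot before '(', with the dot advanced:
  [X → . ( X] → [X → ( . X]
Closure of the advanced items:
  [X → ( . X] has the dot before X: add [X → . T g], [X → . X X], [X → . ( X]
  [X → . T g] has the dot before T: add [T → . ( g g], [T → . X g g]

GOTO = { [T → . ( g g], [T → . X g g], [X → ( . X], [X → . ( X], [X → . T g], [X → . X X] }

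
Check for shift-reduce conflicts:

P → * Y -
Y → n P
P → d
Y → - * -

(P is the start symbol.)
A shift-reduce conflict occurs when an LR(0) state has both:
  - a complete (reduce) item [A → α .] (dot at the end), and
  - a shift item [B → β . c γ] (dot before a terminal).

Augment with P' → P and build the canonical LR(0) collection (I0 = CLOSURE({[P' → . P]}), then GOTO on every symbol after a dot until no new states appear). It has 11 states:
  I0: { [P → . * Y -], [P → . d], [P' → . P] }  — shift
  I1: { [P → * . Y -], [Y → . - * -], [Y → . n P] }  — shift
  I2: { [P' → P .] }  — accept
  I3: { [P → d .] }  — reduce
  I4: { [Y → - . * -] }  — shift
  I5: { [P → * Y . -] }  — shift
  I6: { [P → . * Y -], [P → . d], [Y → n . P] }  — shift
  I7: { [Y → n P .] }  — reduce
  I8: { [P → * Y - .] }  — reduce
  I9: { [Y → - * . -] }  — shift
  I10: { [Y → - * - .] }  — reduce

No state contains both a complete item and a shift item.

Answer: No shift-reduce conflicts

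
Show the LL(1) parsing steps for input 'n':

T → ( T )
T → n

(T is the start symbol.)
Stack is shown with the top on the left.

Stack  Input  Action
--------------------
T $    n $    output T → n
n $    n $    match 'n'
$      $      accept

The string is accepted.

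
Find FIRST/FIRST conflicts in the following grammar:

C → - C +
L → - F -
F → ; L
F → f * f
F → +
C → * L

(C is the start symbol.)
No FIRST/FIRST conflicts.

A FIRST/FIRST conflict occurs when two productions N → α and N → β for the same non-terminal have FIRST(α) ∩ FIRST(β) ≠ ∅ (with ε ∈ FIRST of a nullable right-hand side, so two nullable alternatives also conflict).

Productions for C:
  C → - C +: FIRST = { '-' }
  C → * L: FIRST = { '*' }
Productions for F:
  F → ; L: FIRST = { ';' }
  F → f * f: FIRST = { 'f' }
  F → +: FIRST = { '+' }
L has only one production, so no FIRST/FIRST conflict is possible there.

All alternatives of each non-terminal have pairwise disjoint FIRST sets.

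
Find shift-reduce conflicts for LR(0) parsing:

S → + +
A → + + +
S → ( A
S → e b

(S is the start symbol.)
A shift-reduce conflict occurs when an LR(0) state has both:
  - a complete (reduce) item [A → α .] (dot at the end), and
  - a shift item [B → β . c γ] (dot before a terminal).

Augment with S' → S and build the canonical LR(0) collection (I0 = CLOSURE({[S' → . S]}), then GOTO on every symbol after a dot until no new states appear). It has 11 states:
  I0: { [S → . ( A], [S → . + +], [S → . e b], [S' → . S] }  — shift
  I1: { [A → . + + +], [S → ( . A] }  — shift
  I2: { [S → + . +] }  — shift
  I3: { [S' → S .] }  — accept
  I4: { [S → e . b] }  — shift
  I5: { [S → e b .] }  — reduce
  I6: { [S → + + .] }  — reduce
  I7: { [A → + . + +] }  — shift
  I8: { [S → ( A .] }  — reduce
  I9: { [A → + + . +] }  — shift
  I10: { [A → + + + .] }  — reduce

No state contains both a complete item and a shift item.

Answer: No shift-reduce conflicts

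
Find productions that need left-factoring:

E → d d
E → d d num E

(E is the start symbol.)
Yes, E has productions with common prefix 'd d'

Left-factoring is needed when two productions for the same non-terminal
share a common prefix on the right-hand side.

Productions for E:
  E → d d
  E → d d num E

Found common prefix 'd d' in productions for E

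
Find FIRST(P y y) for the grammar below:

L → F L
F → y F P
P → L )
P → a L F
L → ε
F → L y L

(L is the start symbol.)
FIRST sets of the non-terminals involved (from the grammar, by fixed-point iteration):
  FIRST(P) = { ')', 'a', 'y' }

To compute FIRST(P y y), process the symbols left to right:
Symbol P is a non-terminal. Add FIRST(P) \ {ε} = { ')', 'a', 'y' }
P is not nullable (ε ∉ FIRST(P)), so stop here.
FIRST(P y y) = { ')', 'a', 'y' }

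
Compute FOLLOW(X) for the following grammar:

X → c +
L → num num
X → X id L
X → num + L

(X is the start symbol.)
{ $, 'id' }

To compute FOLLOW(X), find every occurrence of X on a right-hand side N → α X β: add FIRST(β) \ {ε}, and if β is empty or nullable also add FOLLOW(N). Iterate to a fixed point.

X is the start symbol, so $ ∈ FOLLOW(X).
In X → X id L: X is followed by id L, add FIRST(id L) \ {ε} = { 'id' }

Taking the union: FOLLOW(X) = { $, 'id' }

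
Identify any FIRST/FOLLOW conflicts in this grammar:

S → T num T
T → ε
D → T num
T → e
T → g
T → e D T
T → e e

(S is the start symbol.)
A FIRST/FOLLOW conflict occurs when a non-terminal N has a nullable alternative N → β (β ⇒* ε) and another alternative N → α with FIRST(α) ∩ FOLLOW(N) ≠ ∅: on such a lookahead the parser cannot decide between expanding α and letting N vanish via β.

Nullable non-terminals: T.

T: nullable alternative(s) T → ε; FOLLOW(T) = { $, 'num' }
  T → ε: FIRST \ {ε} = { } — this is the only nullable alternative, skip
  T → e: FIRST \ {ε} = { 'e' } — disjoint from FOLLOW(T)
  T → g: FIRST \ {ε} = { 'g' } — disjoint from FOLLOW(T)
  T → e D T: FIRST \ {ε} = { 'e' } — disjoint from FOLLOW(T)
  T → e e: FIRST \ {ε} = { 'e' } — disjoint from FOLLOW(T)

D, S have no nullable alternative, so no FIRST/FOLLOW check is needed there.

No FIRST/FOLLOW conflicts found.

Answer: No FIRST/FOLLOW conflicts.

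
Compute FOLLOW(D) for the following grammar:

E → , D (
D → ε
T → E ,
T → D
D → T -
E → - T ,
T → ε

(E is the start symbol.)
{ '(', ',', '-' }

To compute FOLLOW(D), find every occurrence of D on a right-hand side N → α D β: add FIRST(β) \ {ε}, and if β is empty or nullable also add FOLLOW(N). Iterate to a fixed point.

In E → , D (: D is followed by '(', add FIRST('(') \ {ε} = { '(' }
In T → D: D is at the end, add FOLLOW(T)

The FOLLOW sets referred to above (computed the same way, to a fixed point):
  FOLLOW(T) = { ',', '-' }

Taking the union: FOLLOW(D) = { '(', ',', '-' }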